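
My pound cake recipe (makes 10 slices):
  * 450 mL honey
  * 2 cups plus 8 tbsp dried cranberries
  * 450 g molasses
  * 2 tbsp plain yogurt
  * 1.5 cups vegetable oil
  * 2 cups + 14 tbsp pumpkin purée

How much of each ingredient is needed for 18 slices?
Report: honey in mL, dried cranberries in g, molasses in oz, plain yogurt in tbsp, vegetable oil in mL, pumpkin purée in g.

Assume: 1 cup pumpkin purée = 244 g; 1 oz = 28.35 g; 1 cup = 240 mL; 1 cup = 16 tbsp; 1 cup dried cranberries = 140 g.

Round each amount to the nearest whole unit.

honey: 810 mL; dried cranberries: 630 g; molasses: 29 oz; plain yogurt: 4 tbsp; vegetable oil: 648 mL; pumpkin purée: 1263 g

Scaling factor: 18/10 = 9/5 = 1.8.
honey: 450 mL × 9/5 = 810 mL
dried cranberries: (2 cup + 8 tbsp = 2.5 cup) × 9/5 × 140 g/cup = 630 g
molasses: 450 g × 9/5 ÷ 28.35 g/oz ≈ 29 oz
plain yogurt: 2 tbsp × 9/5 ≈ 4 tbsp
vegetable oil: 1.5 cup × 9/5 × 240 mL/cup = 648 mL
pumpkin purée: (2 cup + 14 tbsp = 2.875 cup) × 9/5 × 244 g/cup ≈ 1263 g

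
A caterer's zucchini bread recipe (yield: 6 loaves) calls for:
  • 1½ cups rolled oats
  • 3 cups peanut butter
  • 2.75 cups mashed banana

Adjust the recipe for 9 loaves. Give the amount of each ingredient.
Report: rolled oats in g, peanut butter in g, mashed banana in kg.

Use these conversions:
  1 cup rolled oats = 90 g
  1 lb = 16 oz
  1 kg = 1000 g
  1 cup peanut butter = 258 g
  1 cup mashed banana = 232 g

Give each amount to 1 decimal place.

Scaling factor: 9/6 = 3/2 = 1.5.
rolled oats: 1.5 cup × 3/2 × 90 g/cup = 202.5 g
peanut butter: 3 cup × 3/2 × 258 g/cup = 1161.0 g
mashed banana: 2.75 cup × 3/2 × 232 g/cup ÷ 1000 g/kg ≈ 1.0 kg

rolled oats: 202.5 g; peanut butter: 1161.0 g; mashed banana: 1.0 kg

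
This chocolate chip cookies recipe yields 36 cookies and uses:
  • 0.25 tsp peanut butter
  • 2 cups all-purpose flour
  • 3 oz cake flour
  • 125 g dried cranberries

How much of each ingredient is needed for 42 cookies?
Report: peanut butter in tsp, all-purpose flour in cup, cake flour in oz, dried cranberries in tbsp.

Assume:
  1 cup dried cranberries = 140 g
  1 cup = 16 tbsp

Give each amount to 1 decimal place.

peanut butter: 0.3 tsp; all-purpose flour: 2.3 cup; cake flour: 3.5 oz; dried cranberries: 16.7 tbsp

Scaling factor: 42/36 = 7/6.
peanut butter: 0.25 tsp × 7/6 ≈ 0.3 tsp
all-purpose flour: 2 cup × 7/6 ≈ 2.3 cup
cake flour: 3 oz × 7/6 = 3.5 oz
dried cranberries: 125 g × 7/6 ÷ 140 g/cup × 16 tbsp/cup ≈ 16.7 tbsp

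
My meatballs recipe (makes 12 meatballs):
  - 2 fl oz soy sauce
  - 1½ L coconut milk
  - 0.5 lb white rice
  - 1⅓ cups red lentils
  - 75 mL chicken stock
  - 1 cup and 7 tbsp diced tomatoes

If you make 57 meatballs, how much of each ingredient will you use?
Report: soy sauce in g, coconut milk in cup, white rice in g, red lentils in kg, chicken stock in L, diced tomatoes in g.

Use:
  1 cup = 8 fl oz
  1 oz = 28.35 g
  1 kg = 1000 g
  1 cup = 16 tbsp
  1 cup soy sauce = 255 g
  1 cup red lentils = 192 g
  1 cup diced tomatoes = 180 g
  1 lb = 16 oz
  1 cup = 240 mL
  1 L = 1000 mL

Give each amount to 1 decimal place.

soy sauce: 302.8 g; coconut milk: 29.7 cup; white rice: 1077.3 g; red lentils: 1.2 kg; chicken stock: 0.4 L; diced tomatoes: 1229.1 g

Scaling factor: 57/12 = 19/4 = 4.75.
soy sauce: 2 fl oz × 19/4 ÷ 8 fl oz/cup × 255 g/cup ≈ 302.8 g
coconut milk: 1.5 L × 19/4 × 1000 mL/L ÷ 240 mL/cup ≈ 29.7 cup
white rice: 0.5 lb × 19/4 × 16 oz/lb × 28.35 g/oz = 1077.3 g
red lentils: 4/3 cup × 19/4 × 192 g/cup ÷ 1000 g/kg ≈ 1.2 kg
chicken stock: 75 mL × 19/4 ÷ 1000 mL/L ≈ 0.4 L
diced tomatoes: (1 cup + 7 tbsp = 1.4375 cup) × 19/4 × 180 g/cup ≈ 1229.1 g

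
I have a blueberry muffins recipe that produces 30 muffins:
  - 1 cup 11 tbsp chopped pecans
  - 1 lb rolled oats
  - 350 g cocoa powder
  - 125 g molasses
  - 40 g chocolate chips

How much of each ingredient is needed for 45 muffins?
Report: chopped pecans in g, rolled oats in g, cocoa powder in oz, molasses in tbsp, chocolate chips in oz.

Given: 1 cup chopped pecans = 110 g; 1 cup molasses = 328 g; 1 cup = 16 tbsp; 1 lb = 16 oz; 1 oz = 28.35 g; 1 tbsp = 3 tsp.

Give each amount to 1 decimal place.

chopped pecans: 278.4 g; rolled oats: 680.4 g; cocoa powder: 18.5 oz; molasses: 9.1 tbsp; chocolate chips: 2.1 oz

Scaling factor: 45/30 = 3/2 = 1.5.
chopped pecans: (1 cup + 11 tbsp = 1.6875 cup) × 3/2 × 110 g/cup ≈ 278.4 g
rolled oats: 1 lb × 3/2 × 16 oz/lb × 28.35 g/oz = 680.4 g
cocoa powder: 350 g × 3/2 ÷ 28.35 g/oz ≈ 18.5 oz
molasses: 125 g × 3/2 ÷ 328 g/cup × 16 tbsp/cup ≈ 9.1 tbsp
chocolate chips: 40 g × 3/2 ÷ 28.35 g/oz ≈ 2.1 oz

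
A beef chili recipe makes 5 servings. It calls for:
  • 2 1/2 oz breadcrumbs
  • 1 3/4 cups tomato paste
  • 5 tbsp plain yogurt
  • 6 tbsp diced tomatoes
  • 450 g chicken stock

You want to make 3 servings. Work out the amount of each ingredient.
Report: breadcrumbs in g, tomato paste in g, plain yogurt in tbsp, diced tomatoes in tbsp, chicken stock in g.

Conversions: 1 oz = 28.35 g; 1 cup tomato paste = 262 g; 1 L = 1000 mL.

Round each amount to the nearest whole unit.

breadcrumbs: 43 g; tomato paste: 275 g; plain yogurt: 3 tbsp; diced tomatoes: 4 tbsp; chicken stock: 270 g

Scaling factor: 3/5 = 0.6.
breadcrumbs: 2.5 oz × 3/5 × 28.35 g/oz ≈ 43 g
tomato paste: 1.75 cup × 3/5 × 262 g/cup ≈ 275 g
plain yogurt: 5 tbsp × 3/5 = 3 tbsp
diced tomatoes: 6 tbsp × 3/5 ≈ 4 tbsp
chicken stock: 450 g × 3/5 = 270 g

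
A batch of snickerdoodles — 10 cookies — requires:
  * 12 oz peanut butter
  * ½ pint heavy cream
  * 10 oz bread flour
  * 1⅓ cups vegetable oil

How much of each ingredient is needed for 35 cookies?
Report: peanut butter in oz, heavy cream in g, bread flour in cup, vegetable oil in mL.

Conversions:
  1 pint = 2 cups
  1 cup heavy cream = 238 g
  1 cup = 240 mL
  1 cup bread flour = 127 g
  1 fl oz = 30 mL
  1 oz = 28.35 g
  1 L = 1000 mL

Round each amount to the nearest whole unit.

peanut butter: 42 oz; heavy cream: 833 g; bread flour: 8 cup; vegetable oil: 1120 mL

Scaling factor: 35/10 = 7/2 = 3.5.
peanut butter: 12 oz × 7/2 = 42 oz
heavy cream: 0.5 pint × 7/2 × 2 cup/pint × 238 g/cup = 833 g
bread flour: 10 oz × 7/2 × 28.35 g/oz ÷ 127 g/cup ≈ 8 cup
vegetable oil: 4/3 cup × 7/2 × 240 mL/cup = 1120 mL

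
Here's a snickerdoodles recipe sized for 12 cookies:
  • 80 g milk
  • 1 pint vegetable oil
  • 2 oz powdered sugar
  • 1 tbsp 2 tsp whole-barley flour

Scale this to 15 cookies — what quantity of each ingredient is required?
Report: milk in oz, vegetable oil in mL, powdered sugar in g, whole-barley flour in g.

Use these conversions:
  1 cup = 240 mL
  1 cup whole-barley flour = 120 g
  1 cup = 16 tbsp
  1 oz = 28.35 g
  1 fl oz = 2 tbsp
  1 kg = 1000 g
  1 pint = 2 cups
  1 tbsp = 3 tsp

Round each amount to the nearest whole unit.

Scaling factor: 15/12 = 5/4 = 1.25.
milk: 80 g × 5/4 ÷ 28.35 g/oz ≈ 4 oz
vegetable oil: 1 pint × 5/4 × 2 cup/pint × 240 mL/cup = 600 mL
powdered sugar: 2 oz × 5/4 × 28.35 g/oz ≈ 71 g
whole-barley flour: (1 tbsp + 2 tsp = 5/3 tbsp) × 5/4 ÷ 16 tbsp/cup × 120 g/cup ≈ 16 g

milk: 4 oz; vegetable oil: 600 mL; powdered sugar: 71 g; whole-barley flour: 16 g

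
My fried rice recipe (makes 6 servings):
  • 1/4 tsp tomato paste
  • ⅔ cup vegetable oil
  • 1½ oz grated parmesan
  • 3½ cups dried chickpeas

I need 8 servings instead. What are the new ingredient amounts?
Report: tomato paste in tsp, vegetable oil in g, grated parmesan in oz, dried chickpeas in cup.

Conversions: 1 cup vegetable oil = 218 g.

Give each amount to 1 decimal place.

Scaling factor: 8/6 = 4/3.
tomato paste: 0.25 tsp × 4/3 ≈ 0.3 tsp
vegetable oil: 2/3 cup × 4/3 × 218 g/cup ≈ 193.8 g
grated parmesan: 1.5 oz × 4/3 = 2.0 oz
dried chickpeas: 3.5 cup × 4/3 ≈ 4.7 cup

tomato paste: 0.3 tsp; vegetable oil: 193.8 g; grated parmesan: 2.0 oz; dried chickpeas: 4.7 cup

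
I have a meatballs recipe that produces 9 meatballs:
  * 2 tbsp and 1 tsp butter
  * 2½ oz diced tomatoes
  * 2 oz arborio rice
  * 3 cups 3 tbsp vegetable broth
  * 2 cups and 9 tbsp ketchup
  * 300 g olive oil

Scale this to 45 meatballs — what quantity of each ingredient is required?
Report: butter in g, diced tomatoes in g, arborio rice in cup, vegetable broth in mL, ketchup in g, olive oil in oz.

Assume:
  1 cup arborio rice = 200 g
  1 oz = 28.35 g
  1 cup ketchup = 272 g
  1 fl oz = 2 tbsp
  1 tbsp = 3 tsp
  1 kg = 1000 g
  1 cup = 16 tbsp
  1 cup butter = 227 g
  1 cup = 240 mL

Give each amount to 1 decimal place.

Scaling factor: 45/9 = 5.
butter: (2 tbsp + 1 tsp = 7/3 tbsp) × 5 ÷ 16 tbsp/cup × 227 g/cup ≈ 165.5 g
diced tomatoes: 2.5 oz × 5 × 28.35 g/oz ≈ 354.4 g
arborio rice: 2 oz × 5 × 28.35 g/oz ÷ 200 g/cup ≈ 1.4 cup
vegetable broth: (3 cup + 3 tbsp = 3.1875 cup) × 5 × 240 mL/cup = 3825.0 mL
ketchup: (2 cup + 9 tbsp = 2.5625 cup) × 5 × 272 g/cup = 3485.0 g
olive oil: 300 g × 5 ÷ 28.35 g/oz ≈ 52.9 oz

butter: 165.5 g; diced tomatoes: 354.4 g; arborio rice: 1.4 cup; vegetable broth: 3825.0 mL; ketchup: 3485.0 g; olive oil: 52.9 oz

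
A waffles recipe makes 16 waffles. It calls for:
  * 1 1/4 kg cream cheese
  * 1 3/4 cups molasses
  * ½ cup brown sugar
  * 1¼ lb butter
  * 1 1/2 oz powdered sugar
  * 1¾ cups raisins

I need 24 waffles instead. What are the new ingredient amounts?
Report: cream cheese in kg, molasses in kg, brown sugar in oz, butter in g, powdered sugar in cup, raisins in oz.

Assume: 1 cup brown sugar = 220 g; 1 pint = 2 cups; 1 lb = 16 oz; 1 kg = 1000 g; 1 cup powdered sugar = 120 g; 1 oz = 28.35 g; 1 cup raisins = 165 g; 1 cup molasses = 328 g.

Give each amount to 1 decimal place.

Scaling factor: 24/16 = 3/2 = 1.5.
cream cheese: 1.25 kg × 3/2 ≈ 1.9 kg
molasses: 1.75 cup × 3/2 × 328 g/cup ÷ 1000 g/kg ≈ 0.9 kg
brown sugar: 0.5 cup × 3/2 × 220 g/cup ÷ 28.35 g/oz ≈ 5.8 oz
butter: 1.25 lb × 3/2 × 16 oz/lb × 28.35 g/oz = 850.5 g
powdered sugar: 1.5 oz × 3/2 × 28.35 g/oz ÷ 120 g/cup ≈ 0.5 cup
raisins: 1.75 cup × 3/2 × 165 g/cup ÷ 28.35 g/oz ≈ 15.3 oz

cream cheese: 1.9 kg; molasses: 0.9 kg; brown sugar: 5.8 oz; butter: 850.5 g; powdered sugar: 0.5 cup; raisins: 15.3 oz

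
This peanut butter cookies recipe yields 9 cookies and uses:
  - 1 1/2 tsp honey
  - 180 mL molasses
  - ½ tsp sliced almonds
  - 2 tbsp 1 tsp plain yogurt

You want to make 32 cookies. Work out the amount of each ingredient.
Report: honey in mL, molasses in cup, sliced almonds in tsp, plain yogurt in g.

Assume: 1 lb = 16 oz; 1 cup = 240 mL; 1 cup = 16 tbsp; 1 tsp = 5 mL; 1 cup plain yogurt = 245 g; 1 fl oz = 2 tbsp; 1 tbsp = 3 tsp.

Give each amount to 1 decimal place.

Scaling factor: 32/9.
honey: 1.5 tsp × 32/9 × 5 mL/tsp ≈ 26.7 mL
molasses: 180 mL × 32/9 ÷ 240 mL/cup ≈ 2.7 cup
sliced almonds: 0.5 tsp × 32/9 ≈ 1.8 tsp
plain yogurt: (2 tbsp + 1 tsp = 7/3 tbsp) × 32/9 ÷ 16 tbsp/cup × 245 g/cup ≈ 127.0 g

honey: 26.7 mL; molasses: 2.7 cup; sliced almonds: 1.8 tsp; plain yogurt: 127.0 g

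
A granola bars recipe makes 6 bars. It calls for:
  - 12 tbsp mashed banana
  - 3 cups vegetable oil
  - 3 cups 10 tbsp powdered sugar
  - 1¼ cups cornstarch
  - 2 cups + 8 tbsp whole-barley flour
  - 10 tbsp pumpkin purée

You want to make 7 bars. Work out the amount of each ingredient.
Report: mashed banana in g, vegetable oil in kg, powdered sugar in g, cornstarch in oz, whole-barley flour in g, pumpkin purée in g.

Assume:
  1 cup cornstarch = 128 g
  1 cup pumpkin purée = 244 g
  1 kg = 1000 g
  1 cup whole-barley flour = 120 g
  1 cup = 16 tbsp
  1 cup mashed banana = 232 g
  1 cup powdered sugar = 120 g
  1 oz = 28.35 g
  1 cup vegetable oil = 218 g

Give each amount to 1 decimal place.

mashed banana: 203.0 g; vegetable oil: 0.8 kg; powdered sugar: 507.5 g; cornstarch: 6.6 oz; whole-barley flour: 350.0 g; pumpkin purée: 177.9 g

Scaling factor: 7/6.
mashed banana: 12 tbsp × 7/6 ÷ 16 tbsp/cup × 232 g/cup = 203.0 g
vegetable oil: 3 cup × 7/6 × 218 g/cup ÷ 1000 g/kg ≈ 0.8 kg
powdered sugar: (3 cup + 10 tbsp = 3.625 cup) × 7/6 × 120 g/cup = 507.5 g
cornstarch: 1.25 cup × 7/6 × 128 g/cup ÷ 28.35 g/oz ≈ 6.6 oz
whole-barley flour: (2 cup + 8 tbsp = 2.5 cup) × 7/6 × 120 g/cup = 350.0 g
pumpkin purée: 10 tbsp × 7/6 ÷ 16 tbsp/cup × 244 g/cup ≈ 177.9 g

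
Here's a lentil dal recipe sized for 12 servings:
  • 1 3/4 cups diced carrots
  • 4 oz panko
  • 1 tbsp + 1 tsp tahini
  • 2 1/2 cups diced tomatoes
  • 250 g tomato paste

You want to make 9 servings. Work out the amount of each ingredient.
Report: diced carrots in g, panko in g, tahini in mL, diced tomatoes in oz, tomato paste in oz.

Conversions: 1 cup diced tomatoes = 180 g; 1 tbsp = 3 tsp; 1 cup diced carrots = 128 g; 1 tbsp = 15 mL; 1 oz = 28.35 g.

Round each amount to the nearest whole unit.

Scaling factor: 9/12 = 3/4 = 0.75.
diced carrots: 1.75 cup × 3/4 × 128 g/cup = 168 g
panko: 4 oz × 3/4 × 28.35 g/oz ≈ 85 g
tahini: (1 tbsp + 1 tsp = 4/3 tbsp) × 3/4 × 15 mL/tbsp = 15 mL
diced tomatoes: 2.5 cup × 3/4 × 180 g/cup ÷ 28.35 g/oz ≈ 12 oz
tomato paste: 250 g × 3/4 ÷ 28.35 g/oz ≈ 7 oz

diced carrots: 168 g; panko: 85 g; tahini: 15 mL; diced tomatoes: 12 oz; tomato paste: 7 oz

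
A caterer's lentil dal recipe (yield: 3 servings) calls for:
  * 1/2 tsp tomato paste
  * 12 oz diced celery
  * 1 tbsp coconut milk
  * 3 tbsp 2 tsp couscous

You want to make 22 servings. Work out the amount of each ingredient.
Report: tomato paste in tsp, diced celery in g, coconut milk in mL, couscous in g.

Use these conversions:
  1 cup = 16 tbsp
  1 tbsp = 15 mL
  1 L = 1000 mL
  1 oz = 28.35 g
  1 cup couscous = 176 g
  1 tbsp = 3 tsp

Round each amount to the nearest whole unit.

Scaling factor: 22/3.
tomato paste: 0.5 tsp × 22/3 ≈ 4 tsp
diced celery: 12 oz × 22/3 × 28.35 g/oz ≈ 2495 g
coconut milk: 1 tbsp × 22/3 × 15 mL/tbsp = 110 mL
couscous: (3 tbsp + 2 tsp = 11/3 tbsp) × 22/3 ÷ 16 tbsp/cup × 176 g/cup ≈ 296 g

tomato paste: 4 tsp; diced celery: 2495 g; coconut milk: 110 mL; couscous: 296 g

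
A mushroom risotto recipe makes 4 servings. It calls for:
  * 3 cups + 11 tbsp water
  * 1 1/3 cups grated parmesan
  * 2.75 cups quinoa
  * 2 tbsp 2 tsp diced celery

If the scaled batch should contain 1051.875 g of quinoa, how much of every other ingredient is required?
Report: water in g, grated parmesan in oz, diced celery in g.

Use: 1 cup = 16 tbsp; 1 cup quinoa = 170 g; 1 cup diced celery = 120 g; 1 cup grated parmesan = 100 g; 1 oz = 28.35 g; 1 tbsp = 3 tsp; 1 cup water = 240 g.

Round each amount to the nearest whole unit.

The original recipe has 467.5 g of quinoa, so the scaling factor is 1051.875 ÷ 467.5 = 9/4 = 2.25.
water: (3 cup + 11 tbsp = 3.6875 cup) × 9/4 × 240 g/cup ≈ 1991 g
grated parmesan: 4/3 cup × 9/4 × 100 g/cup ÷ 28.35 g/oz ≈ 11 oz
diced celery: (2 tbsp + 2 tsp = 8/3 tbsp) × 9/4 ÷ 16 tbsp/cup × 120 g/cup = 45 g

water: 1991 g; grated parmesan: 11 oz; diced celery: 45 g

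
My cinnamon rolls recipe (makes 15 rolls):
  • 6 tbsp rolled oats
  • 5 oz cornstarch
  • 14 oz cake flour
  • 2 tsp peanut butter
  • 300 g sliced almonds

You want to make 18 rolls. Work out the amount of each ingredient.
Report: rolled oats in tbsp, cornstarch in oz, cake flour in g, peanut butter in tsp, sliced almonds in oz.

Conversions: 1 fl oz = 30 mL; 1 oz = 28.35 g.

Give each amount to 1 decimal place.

rolled oats: 7.2 tbsp; cornstarch: 6.0 oz; cake flour: 476.3 g; peanut butter: 2.4 tsp; sliced almonds: 12.7 oz

Scaling factor: 18/15 = 6/5 = 1.2.
rolled oats: 6 tbsp × 6/5 = 7.2 tbsp
cornstarch: 5 oz × 6/5 = 6.0 oz
cake flour: 14 oz × 6/5 × 28.35 g/oz ≈ 476.3 g
peanut butter: 2 tsp × 6/5 = 2.4 tsp
sliced almonds: 300 g × 6/5 ÷ 28.35 g/oz ≈ 12.7 oz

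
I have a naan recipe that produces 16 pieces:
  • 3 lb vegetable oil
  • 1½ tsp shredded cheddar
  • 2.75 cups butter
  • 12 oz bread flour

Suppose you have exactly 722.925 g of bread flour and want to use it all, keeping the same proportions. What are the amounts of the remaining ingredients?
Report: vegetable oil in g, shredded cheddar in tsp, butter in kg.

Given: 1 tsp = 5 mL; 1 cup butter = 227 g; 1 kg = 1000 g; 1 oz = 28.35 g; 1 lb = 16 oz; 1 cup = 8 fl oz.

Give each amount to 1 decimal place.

vegetable oil: 2891.7 g; shredded cheddar: 3.2 tsp; butter: 1.3 kg

The original recipe has 340.2 g of bread flour, so the scaling factor is 722.925 ÷ 340.2 = 17/8 = 2.125.
vegetable oil: 3 lb × 17/8 × 16 oz/lb × 28.35 g/oz = 2891.7 g
shredded cheddar: 1.5 tsp × 17/8 ≈ 3.2 tsp
butter: 2.75 cup × 17/8 × 227 g/cup ÷ 1000 g/kg ≈ 1.3 kg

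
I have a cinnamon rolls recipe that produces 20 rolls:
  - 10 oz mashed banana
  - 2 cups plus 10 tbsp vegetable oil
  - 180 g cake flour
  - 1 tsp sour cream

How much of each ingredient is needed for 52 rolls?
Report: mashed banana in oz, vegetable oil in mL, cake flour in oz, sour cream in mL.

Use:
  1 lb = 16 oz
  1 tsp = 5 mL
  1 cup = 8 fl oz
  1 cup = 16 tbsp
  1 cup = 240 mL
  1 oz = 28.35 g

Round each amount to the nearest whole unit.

Scaling factor: 52/20 = 13/5 = 2.6.
mashed banana: 10 oz × 13/5 = 26 oz
vegetable oil: (2 cup + 10 tbsp = 2.625 cup) × 13/5 × 240 mL/cup = 1638 mL
cake flour: 180 g × 13/5 ÷ 28.35 g/oz ≈ 17 oz
sour cream: 1 tsp × 13/5 × 5 mL/tsp = 13 mL

mashed banana: 26 oz; vegetable oil: 1638 mL; cake flour: 17 oz; sour cream: 13 mL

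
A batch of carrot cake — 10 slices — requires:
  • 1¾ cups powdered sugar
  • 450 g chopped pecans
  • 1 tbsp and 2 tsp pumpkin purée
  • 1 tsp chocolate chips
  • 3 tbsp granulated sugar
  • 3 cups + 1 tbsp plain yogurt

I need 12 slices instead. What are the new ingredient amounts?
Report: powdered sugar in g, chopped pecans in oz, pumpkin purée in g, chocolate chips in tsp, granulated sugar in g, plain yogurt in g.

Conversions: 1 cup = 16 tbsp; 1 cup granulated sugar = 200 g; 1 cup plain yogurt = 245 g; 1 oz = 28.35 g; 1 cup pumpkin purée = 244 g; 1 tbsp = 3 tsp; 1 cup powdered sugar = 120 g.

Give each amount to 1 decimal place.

powdered sugar: 252.0 g; chopped pecans: 19.0 oz; pumpkin purée: 30.5 g; chocolate chips: 1.2 tsp; granulated sugar: 45.0 g; plain yogurt: 900.4 g

Scaling factor: 12/10 = 6/5 = 1.2.
powdered sugar: 1.75 cup × 6/5 × 120 g/cup = 252.0 g
chopped pecans: 450 g × 6/5 ÷ 28.35 g/oz ≈ 19.0 oz
pumpkin purée: (1 tbsp + 2 tsp = 5/3 tbsp) × 6/5 ÷ 16 tbsp/cup × 244 g/cup = 30.5 g
chocolate chips: 1 tsp × 6/5 = 1.2 tsp
granulated sugar: 3 tbsp × 6/5 ÷ 16 tbsp/cup × 200 g/cup = 45.0 g
plain yogurt: (3 cup + 1 tbsp = 3.0625 cup) × 6/5 × 245 g/cup ≈ 900.4 g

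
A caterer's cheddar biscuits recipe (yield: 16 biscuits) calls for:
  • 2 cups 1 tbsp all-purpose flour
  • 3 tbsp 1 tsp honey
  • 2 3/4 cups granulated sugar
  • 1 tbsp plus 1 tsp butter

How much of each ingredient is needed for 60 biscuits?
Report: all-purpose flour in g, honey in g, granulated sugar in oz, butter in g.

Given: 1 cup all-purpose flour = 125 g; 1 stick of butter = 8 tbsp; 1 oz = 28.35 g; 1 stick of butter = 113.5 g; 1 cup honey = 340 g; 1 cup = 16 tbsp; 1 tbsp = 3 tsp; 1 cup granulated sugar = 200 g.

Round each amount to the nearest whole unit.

all-purpose flour: 967 g; honey: 266 g; granulated sugar: 73 oz; butter: 71 g

Scaling factor: 60/16 = 15/4 = 3.75.
all-purpose flour: (2 cup + 1 tbsp = 2.0625 cup) × 15/4 × 125 g/cup ≈ 967 g
honey: (3 tbsp + 1 tsp = 10/3 tbsp) × 15/4 ÷ 16 tbsp/cup × 340 g/cup ≈ 266 g
granulated sugar: 2.75 cup × 15/4 × 200 g/cup ÷ 28.35 g/oz ≈ 73 oz
butter: (1 tbsp + 1 tsp = 4/3 tbsp) × 15/4 ÷ 8 tbsp/stick × 113.5 g/stick ≈ 71 g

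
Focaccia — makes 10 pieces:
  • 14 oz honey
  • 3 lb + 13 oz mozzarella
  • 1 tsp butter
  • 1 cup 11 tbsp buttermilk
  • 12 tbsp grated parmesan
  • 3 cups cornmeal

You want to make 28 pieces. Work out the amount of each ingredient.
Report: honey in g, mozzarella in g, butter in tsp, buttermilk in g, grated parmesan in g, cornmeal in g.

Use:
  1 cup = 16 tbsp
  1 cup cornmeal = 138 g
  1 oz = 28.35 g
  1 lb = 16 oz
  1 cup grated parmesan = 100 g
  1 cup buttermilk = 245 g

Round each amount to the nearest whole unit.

Scaling factor: 28/10 = 14/5 = 2.8.
honey: 14 oz × 14/5 × 28.35 g/oz ≈ 1111 g
mozzarella: (3 lb + 13 oz = 3.8125 lb) × 14/5 × 16 oz/lb × 28.35 g/oz ≈ 4842 g
butter: 1 tsp × 14/5 ≈ 3 tsp
buttermilk: (1 cup + 11 tbsp = 1.6875 cup) × 14/5 × 245 g/cup ≈ 1158 g
grated parmesan: 12 tbsp × 14/5 ÷ 16 tbsp/cup × 100 g/cup = 210 g
cornmeal: 3 cup × 14/5 × 138 g/cup ≈ 1159 g

honey: 1111 g; mozzarella: 4842 g; butter: 3 tsp; buttermilk: 1158 g; grated parmesan: 210 g; cornmeal: 1159 g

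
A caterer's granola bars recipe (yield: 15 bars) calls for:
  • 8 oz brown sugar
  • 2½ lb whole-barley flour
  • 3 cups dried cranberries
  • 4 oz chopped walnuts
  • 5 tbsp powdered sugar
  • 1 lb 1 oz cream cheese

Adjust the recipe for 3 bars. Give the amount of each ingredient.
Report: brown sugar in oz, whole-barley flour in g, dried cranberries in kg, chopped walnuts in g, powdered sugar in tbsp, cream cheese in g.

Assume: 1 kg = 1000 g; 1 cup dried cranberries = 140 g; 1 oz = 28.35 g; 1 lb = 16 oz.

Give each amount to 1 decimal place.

brown sugar: 1.6 oz; whole-barley flour: 226.8 g; dried cranberries: 0.1 kg; chopped walnuts: 22.7 g; powdered sugar: 1.0 tbsp; cream cheese: 96.4 g

Scaling factor: 3/15 = 1/5 = 0.2.
brown sugar: 8 oz × 1/5 = 1.6 oz
whole-barley flour: 2.5 lb × 1/5 × 16 oz/lb × 28.35 g/oz = 226.8 g
dried cranberries: 3 cup × 1/5 × 140 g/cup ÷ 1000 g/kg ≈ 0.1 kg
chopped walnuts: 4 oz × 1/5 × 28.35 g/oz ≈ 22.7 g
powdered sugar: 5 tbsp × 1/5 = 1.0 tbsp
cream cheese: (1 lb + 1 oz = 1.0625 lb) × 1/5 × 16 oz/lb × 28.35 g/oz ≈ 96.4 g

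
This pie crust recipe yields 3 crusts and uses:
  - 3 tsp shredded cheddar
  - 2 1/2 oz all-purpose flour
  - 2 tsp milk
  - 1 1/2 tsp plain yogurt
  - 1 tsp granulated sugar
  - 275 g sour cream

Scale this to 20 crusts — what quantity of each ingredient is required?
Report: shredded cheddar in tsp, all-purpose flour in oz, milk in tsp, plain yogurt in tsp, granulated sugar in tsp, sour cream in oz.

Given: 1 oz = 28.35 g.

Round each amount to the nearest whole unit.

shredded cheddar: 20 tsp; all-purpose flour: 17 oz; milk: 13 tsp; plain yogurt: 10 tsp; granulated sugar: 7 tsp; sour cream: 65 oz

Scaling factor: 20/3.
shredded cheddar: 3 tsp × 20/3 = 20 tsp
all-purpose flour: 2.5 oz × 20/3 ≈ 17 oz
milk: 2 tsp × 20/3 ≈ 13 tsp
plain yogurt: 1.5 tsp × 20/3 = 10 tsp
granulated sugar: 1 tsp × 20/3 ≈ 7 tsp
sour cream: 275 g × 20/3 ÷ 28.35 g/oz ≈ 65 oz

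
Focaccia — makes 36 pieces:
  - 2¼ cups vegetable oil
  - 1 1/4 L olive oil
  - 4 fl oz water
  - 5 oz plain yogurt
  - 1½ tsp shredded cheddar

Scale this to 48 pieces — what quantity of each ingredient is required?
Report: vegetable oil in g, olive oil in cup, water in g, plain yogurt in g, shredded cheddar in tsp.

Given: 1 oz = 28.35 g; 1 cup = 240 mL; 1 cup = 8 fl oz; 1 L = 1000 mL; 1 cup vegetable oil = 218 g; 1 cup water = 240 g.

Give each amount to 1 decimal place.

vegetable oil: 654.0 g; olive oil: 6.9 cup; water: 160.0 g; plain yogurt: 189.0 g; shredded cheddar: 2.0 tsp

Scaling factor: 48/36 = 4/3.
vegetable oil: 2.25 cup × 4/3 × 218 g/cup = 654.0 g
olive oil: 1.25 L × 4/3 × 1000 mL/L ÷ 240 mL/cup ≈ 6.9 cup
water: 4 fl oz × 4/3 ÷ 8 fl oz/cup × 240 g/cup = 160.0 g
plain yogurt: 5 oz × 4/3 × 28.35 g/oz = 189.0 g
shredded cheddar: 1.5 tsp × 4/3 = 2.0 tsp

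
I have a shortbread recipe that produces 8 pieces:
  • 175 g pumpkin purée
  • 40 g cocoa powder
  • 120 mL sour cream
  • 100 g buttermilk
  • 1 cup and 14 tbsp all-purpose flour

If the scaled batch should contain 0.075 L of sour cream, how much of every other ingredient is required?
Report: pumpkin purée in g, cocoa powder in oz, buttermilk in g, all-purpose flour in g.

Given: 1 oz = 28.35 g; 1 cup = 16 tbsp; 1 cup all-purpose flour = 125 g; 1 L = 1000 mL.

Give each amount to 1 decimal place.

The original recipe has 0.12 L of sour cream, so the scaling factor is 0.075 ÷ 0.12 = 5/8 = 0.625.
pumpkin purée: 175 g × 5/8 ≈ 109.4 g
cocoa powder: 40 g × 5/8 ÷ 28.35 g/oz ≈ 0.9 oz
buttermilk: 100 g × 5/8 = 62.5 g
all-purpose flour: (1 cup + 14 tbsp = 1.875 cup) × 5/8 × 125 g/cup ≈ 146.5 g

pumpkin purée: 109.4 g; cocoa powder: 0.9 oz; buttermilk: 62.5 g; all-purpose flour: 146.5 g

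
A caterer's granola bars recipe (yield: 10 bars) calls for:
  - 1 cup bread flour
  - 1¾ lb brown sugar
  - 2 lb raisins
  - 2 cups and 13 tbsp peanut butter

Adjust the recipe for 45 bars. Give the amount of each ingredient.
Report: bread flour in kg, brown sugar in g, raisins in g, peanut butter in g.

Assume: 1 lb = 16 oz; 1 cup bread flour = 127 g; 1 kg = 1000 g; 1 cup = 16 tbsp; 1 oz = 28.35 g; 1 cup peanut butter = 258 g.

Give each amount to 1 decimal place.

Scaling factor: 45/10 = 9/2 = 4.5.
bread flour: 1 cup × 9/2 × 127 g/cup ÷ 1000 g/kg ≈ 0.6 kg
brown sugar: 1.75 lb × 9/2 × 16 oz/lb × 28.35 g/oz = 3572.1 g
raisins: 2 lb × 9/2 × 16 oz/lb × 28.35 g/oz = 4082.4 g
peanut butter: (2 cup + 13 tbsp = 2.8125 cup) × 9/2 × 258 g/cup ≈ 3265.3 g

bread flour: 0.6 kg; brown sugar: 3572.1 g; raisins: 4082.4 g; peanut butter: 3265.3 g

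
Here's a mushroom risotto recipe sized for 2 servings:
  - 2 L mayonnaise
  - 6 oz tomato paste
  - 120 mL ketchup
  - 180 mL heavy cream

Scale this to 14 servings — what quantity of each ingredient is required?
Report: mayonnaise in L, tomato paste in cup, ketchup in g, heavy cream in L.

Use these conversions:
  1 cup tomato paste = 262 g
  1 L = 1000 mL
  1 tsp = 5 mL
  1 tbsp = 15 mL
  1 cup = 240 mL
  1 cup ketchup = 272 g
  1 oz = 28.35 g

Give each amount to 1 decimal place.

mayonnaise: 14.0 L; tomato paste: 4.5 cup; ketchup: 952.0 g; heavy cream: 1.3 L

Scaling factor: 14/2 = 7.
mayonnaise: 2 L × 7 = 14.0 L
tomato paste: 6 oz × 7 × 28.35 g/oz ÷ 262 g/cup ≈ 4.5 cup
ketchup: 120 mL × 7 ÷ 240 mL/cup × 272 g/cup = 952.0 g
heavy cream: 180 mL × 7 ÷ 1000 mL/L ≈ 1.3 L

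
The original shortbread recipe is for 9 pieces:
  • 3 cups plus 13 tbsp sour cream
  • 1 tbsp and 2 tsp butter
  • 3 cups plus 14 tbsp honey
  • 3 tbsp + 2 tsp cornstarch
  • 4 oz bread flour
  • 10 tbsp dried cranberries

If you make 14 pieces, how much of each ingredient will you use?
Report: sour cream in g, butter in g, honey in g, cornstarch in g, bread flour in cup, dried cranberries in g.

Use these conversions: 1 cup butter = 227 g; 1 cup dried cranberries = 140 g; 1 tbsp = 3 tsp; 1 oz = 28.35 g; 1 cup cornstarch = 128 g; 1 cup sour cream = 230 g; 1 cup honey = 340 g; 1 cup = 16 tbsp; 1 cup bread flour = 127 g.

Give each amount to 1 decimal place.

sour cream: 1364.0 g; butter: 36.8 g; honey: 2049.4 g; cornstarch: 45.6 g; bread flour: 1.4 cup; dried cranberries: 136.1 g

Scaling factor: 14/9.
sour cream: (3 cup + 13 tbsp = 3.8125 cup) × 14/9 × 230 g/cup ≈ 1364.0 g
butter: (1 tbsp + 2 tsp = 5/3 tbsp) × 14/9 ÷ 16 tbsp/cup × 227 g/cup ≈ 36.8 g
honey: (3 cup + 14 tbsp = 3.875 cup) × 14/9 × 340 g/cup ≈ 2049.4 g
cornstarch: (3 tbsp + 2 tsp = 11/3 tbsp) × 14/9 ÷ 16 tbsp/cup × 128 g/cup ≈ 45.6 g
bread flour: 4 oz × 14/9 × 28.35 g/oz ÷ 127 g/cup ≈ 1.4 cup
dried cranberries: 10 tbsp × 14/9 ÷ 16 tbsp/cup × 140 g/cup ≈ 136.1 g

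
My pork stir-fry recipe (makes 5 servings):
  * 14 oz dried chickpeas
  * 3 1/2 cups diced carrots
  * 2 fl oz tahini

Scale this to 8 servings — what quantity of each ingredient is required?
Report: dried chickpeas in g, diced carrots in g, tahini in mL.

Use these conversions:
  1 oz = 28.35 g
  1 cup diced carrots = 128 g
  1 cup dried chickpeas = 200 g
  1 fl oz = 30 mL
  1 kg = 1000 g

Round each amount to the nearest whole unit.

Scaling factor: 8/5 = 1.6.
dried chickpeas: 14 oz × 8/5 × 28.35 g/oz ≈ 635 g
diced carrots: 3.5 cup × 8/5 × 128 g/cup ≈ 717 g
tahini: 2 fl oz × 8/5 × 30 mL/fl oz = 96 mL

dried chickpeas: 635 g; diced carrots: 717 g; tahini: 96 mL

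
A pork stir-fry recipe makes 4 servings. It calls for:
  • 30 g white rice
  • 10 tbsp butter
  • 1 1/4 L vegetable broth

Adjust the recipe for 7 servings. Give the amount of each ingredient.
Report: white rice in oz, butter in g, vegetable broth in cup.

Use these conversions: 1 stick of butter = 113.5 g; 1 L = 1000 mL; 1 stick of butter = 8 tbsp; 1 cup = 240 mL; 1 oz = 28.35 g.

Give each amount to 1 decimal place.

Scaling factor: 7/4 = 1.75.
white rice: 30 g × 7/4 ÷ 28.35 g/oz ≈ 1.9 oz
butter: 10 tbsp × 7/4 ÷ 8 tbsp/stick × 113.5 g/stick ≈ 248.3 g
vegetable broth: 1.25 L × 7/4 × 1000 mL/L ÷ 240 mL/cup ≈ 9.1 cup

white rice: 1.9 oz; butter: 248.3 g; vegetable broth: 9.1 cup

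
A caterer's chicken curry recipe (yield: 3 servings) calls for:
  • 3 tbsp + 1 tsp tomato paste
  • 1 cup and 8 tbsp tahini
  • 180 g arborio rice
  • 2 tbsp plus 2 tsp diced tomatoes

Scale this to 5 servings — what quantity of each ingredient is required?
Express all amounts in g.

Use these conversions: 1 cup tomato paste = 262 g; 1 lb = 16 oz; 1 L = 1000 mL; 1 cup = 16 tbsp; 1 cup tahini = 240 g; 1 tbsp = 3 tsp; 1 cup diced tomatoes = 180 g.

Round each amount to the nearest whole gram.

tomato paste: 91 g; tahini: 600 g; arborio rice: 300 g; diced tomatoes: 50 g

Scaling factor: 5/3.
tomato paste: (3 tbsp + 1 tsp = 10/3 tbsp) × 5/3 ÷ 16 tbsp/cup × 262 g/cup ≈ 91 g
tahini: (1 cup + 8 tbsp = 1.5 cup) × 5/3 × 240 g/cup = 600 g
arborio rice: 180 g × 5/3 = 300 g
diced tomatoes: (2 tbsp + 2 tsp = 8/3 tbsp) × 5/3 ÷ 16 tbsp/cup × 180 g/cup = 50 g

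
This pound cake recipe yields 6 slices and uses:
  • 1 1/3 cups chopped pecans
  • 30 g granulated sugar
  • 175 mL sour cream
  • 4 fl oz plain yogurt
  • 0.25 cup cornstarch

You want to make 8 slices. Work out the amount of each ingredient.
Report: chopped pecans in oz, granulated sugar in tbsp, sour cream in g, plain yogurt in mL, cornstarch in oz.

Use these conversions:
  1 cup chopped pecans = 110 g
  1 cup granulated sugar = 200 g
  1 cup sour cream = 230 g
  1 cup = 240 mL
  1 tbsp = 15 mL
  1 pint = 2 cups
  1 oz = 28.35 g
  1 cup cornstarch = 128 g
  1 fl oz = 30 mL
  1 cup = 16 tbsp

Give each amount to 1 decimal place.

Scaling factor: 8/6 = 4/3.
chopped pecans: 4/3 cup × 4/3 × 110 g/cup ÷ 28.35 g/oz ≈ 6.9 oz
granulated sugar: 30 g × 4/3 ÷ 200 g/cup × 16 tbsp/cup = 3.2 tbsp
sour cream: 175 mL × 4/3 ÷ 240 mL/cup × 230 g/cup ≈ 223.6 g
plain yogurt: 4 fl oz × 4/3 × 30 mL/fl oz = 160.0 mL
cornstarch: 0.25 cup × 4/3 × 128 g/cup ÷ 28.35 g/oz ≈ 1.5 oz

chopped pecans: 6.9 oz; granulated sugar: 3.2 tbsp; sour cream: 223.6 g; plain yogurt: 160.0 mL; cornstarch: 1.5 oz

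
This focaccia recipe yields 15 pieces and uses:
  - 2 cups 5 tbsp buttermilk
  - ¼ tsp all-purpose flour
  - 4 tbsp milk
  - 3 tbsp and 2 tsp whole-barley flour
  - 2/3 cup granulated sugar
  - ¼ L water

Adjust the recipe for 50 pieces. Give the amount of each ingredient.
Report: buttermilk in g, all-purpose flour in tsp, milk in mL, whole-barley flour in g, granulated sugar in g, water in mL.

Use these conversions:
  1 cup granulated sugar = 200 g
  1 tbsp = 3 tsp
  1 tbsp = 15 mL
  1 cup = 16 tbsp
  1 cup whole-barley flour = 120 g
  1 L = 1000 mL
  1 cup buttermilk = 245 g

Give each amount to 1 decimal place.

Scaling factor: 50/15 = 10/3.
buttermilk: (2 cup + 5 tbsp = 2.3125 cup) × 10/3 × 245 g/cup ≈ 1888.5 g
all-purpose flour: 0.25 tsp × 10/3 ≈ 0.8 tsp
milk: 4 tbsp × 10/3 × 15 mL/tbsp = 200.0 mL
whole-barley flour: (3 tbsp + 2 tsp = 11/3 tbsp) × 10/3 ÷ 16 tbsp/cup × 120 g/cup ≈ 91.7 g
granulated sugar: 2/3 cup × 10/3 × 200 g/cup ≈ 444.4 g
water: 0.25 L × 10/3 × 1000 mL/L ≈ 833.3 mL

buttermilk: 1888.5 g; all-purpose flour: 0.8 tsp; milk: 200.0 mL; whole-barley flour: 91.7 g; granulated sugar: 444.4 g; water: 833.3 mL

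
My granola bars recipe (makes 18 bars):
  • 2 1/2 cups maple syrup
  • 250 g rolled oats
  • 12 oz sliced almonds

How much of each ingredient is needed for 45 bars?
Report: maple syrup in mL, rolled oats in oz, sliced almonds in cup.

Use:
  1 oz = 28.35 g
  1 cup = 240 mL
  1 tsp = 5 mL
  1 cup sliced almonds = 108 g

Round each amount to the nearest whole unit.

maple syrup: 1500 mL; rolled oats: 22 oz; sliced almonds: 8 cup

Scaling factor: 45/18 = 5/2 = 2.5.
maple syrup: 2.5 cup × 5/2 × 240 mL/cup = 1500 mL
rolled oats: 250 g × 5/2 ÷ 28.35 g/oz ≈ 22 oz
sliced almonds: 12 oz × 5/2 × 28.35 g/oz ÷ 108 g/cup ≈ 8 cup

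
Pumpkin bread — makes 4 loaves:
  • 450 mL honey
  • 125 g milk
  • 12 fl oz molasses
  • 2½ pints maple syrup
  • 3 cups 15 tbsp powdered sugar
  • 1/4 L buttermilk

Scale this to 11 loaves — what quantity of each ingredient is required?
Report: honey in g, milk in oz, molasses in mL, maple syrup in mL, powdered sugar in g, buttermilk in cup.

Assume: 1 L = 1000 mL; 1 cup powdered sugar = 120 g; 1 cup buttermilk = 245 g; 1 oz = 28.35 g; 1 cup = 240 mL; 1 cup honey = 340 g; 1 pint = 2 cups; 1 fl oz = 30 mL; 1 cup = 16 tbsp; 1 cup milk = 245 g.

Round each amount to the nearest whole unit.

honey: 1753 g; milk: 12 oz; molasses: 990 mL; maple syrup: 3300 mL; powdered sugar: 1299 g; buttermilk: 3 cup

Scaling factor: 11/4 = 2.75.
honey: 450 mL × 11/4 ÷ 240 mL/cup × 340 g/cup ≈ 1753 g
milk: 125 g × 11/4 ÷ 28.35 g/oz ≈ 12 oz
molasses: 12 fl oz × 11/4 × 30 mL/fl oz = 990 mL
maple syrup: 2.5 pint × 11/4 × 2 cup/pint × 240 mL/cup = 3300 mL
powdered sugar: (3 cup + 15 tbsp = 3.9375 cup) × 11/4 × 120 g/cup ≈ 1299 g
buttermilk: 0.25 L × 11/4 × 1000 mL/L ÷ 240 mL/cup ≈ 3 cup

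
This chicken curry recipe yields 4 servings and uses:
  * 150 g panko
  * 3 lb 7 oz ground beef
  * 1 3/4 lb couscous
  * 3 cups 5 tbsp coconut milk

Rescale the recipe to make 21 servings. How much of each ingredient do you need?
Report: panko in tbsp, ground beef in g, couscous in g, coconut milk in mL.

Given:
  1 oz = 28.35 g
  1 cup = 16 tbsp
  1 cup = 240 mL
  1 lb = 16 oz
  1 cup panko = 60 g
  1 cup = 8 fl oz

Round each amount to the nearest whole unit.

Scaling factor: 21/4 = 5.25.
panko: 150 g × 21/4 ÷ 60 g/cup × 16 tbsp/cup = 210 tbsp
ground beef: (3 lb + 7 oz = 3.4375 lb) × 21/4 × 16 oz/lb × 28.35 g/oz ≈ 8186 g
couscous: 1.75 lb × 21/4 × 16 oz/lb × 28.35 g/oz ≈ 4167 g
coconut milk: (3 cup + 5 tbsp = 3.3125 cup) × 21/4 × 240 mL/cup ≈ 4174 mL

panko: 210 tbsp; ground beef: 8186 g; couscous: 4167 g; coconut milk: 4174 mL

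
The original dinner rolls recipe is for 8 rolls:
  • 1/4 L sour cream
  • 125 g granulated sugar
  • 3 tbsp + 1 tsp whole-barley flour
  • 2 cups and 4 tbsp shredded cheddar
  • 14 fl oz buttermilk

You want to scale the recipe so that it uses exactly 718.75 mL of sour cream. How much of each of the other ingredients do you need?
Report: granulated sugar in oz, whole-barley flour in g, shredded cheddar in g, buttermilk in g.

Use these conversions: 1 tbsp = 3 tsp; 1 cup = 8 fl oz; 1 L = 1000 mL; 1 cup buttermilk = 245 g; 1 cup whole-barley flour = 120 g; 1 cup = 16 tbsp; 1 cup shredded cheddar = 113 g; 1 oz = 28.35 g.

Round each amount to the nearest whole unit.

granulated sugar: 13 oz; whole-barley flour: 72 g; shredded cheddar: 731 g; buttermilk: 1233 g

The original recipe has 250 mL of sour cream, so the scaling factor is 718.75 ÷ 250 = 23/8 = 2.875.
granulated sugar: 125 g × 23/8 ÷ 28.35 g/oz ≈ 13 oz
whole-barley flour: (3 tbsp + 1 tsp = 10/3 tbsp) × 23/8 ÷ 16 tbsp/cup × 120 g/cup ≈ 72 g
shredded cheddar: (2 cup + 4 tbsp = 2.25 cup) × 23/8 × 113 g/cup ≈ 731 g
buttermilk: 14 fl oz × 23/8 ÷ 8 fl oz/cup × 245 g/cup ≈ 1233 g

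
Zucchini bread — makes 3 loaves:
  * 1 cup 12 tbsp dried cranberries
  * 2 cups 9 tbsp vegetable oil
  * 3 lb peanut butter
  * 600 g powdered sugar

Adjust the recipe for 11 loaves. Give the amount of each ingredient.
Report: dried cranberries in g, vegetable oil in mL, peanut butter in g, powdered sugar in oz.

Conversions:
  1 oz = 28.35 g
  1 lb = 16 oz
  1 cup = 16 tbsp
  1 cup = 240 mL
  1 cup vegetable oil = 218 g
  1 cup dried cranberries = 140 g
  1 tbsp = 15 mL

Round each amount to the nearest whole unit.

dried cranberries: 898 g; vegetable oil: 2255 mL; peanut butter: 4990 g; powdered sugar: 78 oz

Scaling factor: 11/3.
dried cranberries: (1 cup + 12 tbsp = 1.75 cup) × 11/3 × 140 g/cup ≈ 898 g
vegetable oil: (2 cup + 9 tbsp = 2.5625 cup) × 11/3 × 240 mL/cup = 2255 mL
peanut butter: 3 lb × 11/3 × 16 oz/lb × 28.35 g/oz ≈ 4990 g
powdered sugar: 600 g × 11/3 ÷ 28.35 g/oz ≈ 78 oz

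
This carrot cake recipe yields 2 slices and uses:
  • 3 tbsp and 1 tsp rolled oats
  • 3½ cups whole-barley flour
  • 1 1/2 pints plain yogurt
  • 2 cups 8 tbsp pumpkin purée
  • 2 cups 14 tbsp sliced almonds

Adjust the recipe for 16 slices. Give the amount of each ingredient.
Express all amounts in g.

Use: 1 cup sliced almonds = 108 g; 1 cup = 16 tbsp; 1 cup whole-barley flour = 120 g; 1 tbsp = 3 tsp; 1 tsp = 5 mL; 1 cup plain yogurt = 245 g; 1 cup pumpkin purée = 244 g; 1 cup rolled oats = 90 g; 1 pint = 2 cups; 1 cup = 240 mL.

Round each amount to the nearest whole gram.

rolled oats: 150 g; whole-barley flour: 3360 g; plain yogurt: 5880 g; pumpkin purée: 4880 g; sliced almonds: 2484 g

Scaling factor: 16/2 = 8.
rolled oats: (3 tbsp + 1 tsp = 10/3 tbsp) × 8 ÷ 16 tbsp/cup × 90 g/cup = 150 g
whole-barley flour: 3.5 cup × 8 × 120 g/cup = 3360 g
plain yogurt: 1.5 pint × 8 × 2 cup/pint × 245 g/cup = 5880 g
pumpkin purée: (2 cup + 8 tbsp = 2.5 cup) × 8 × 244 g/cup = 4880 g
sliced almonds: (2 cup + 14 tbsp = 2.875 cup) × 8 × 108 g/cup = 2484 g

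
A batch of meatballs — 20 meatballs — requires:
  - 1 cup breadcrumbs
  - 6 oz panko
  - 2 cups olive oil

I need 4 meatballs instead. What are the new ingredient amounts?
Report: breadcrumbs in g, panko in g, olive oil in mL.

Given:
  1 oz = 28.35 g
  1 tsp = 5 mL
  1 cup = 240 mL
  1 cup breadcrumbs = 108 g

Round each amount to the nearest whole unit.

breadcrumbs: 22 g; panko: 34 g; olive oil: 96 mL

Scaling factor: 4/20 = 1/5 = 0.2.
breadcrumbs: 1 cup × 1/5 × 108 g/cup ≈ 22 g
panko: 6 oz × 1/5 × 28.35 g/oz ≈ 34 g
olive oil: 2 cup × 1/5 × 240 mL/cup = 96 mL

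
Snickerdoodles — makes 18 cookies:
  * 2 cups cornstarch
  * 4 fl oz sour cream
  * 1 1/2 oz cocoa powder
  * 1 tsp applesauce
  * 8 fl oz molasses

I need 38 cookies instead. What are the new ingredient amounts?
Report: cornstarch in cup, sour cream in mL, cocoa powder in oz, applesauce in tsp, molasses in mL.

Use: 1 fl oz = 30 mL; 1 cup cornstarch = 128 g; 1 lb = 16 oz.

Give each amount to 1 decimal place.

Scaling factor: 38/18 = 19/9.
cornstarch: 2 cup × 19/9 ≈ 4.2 cup
sour cream: 4 fl oz × 19/9 × 30 mL/fl oz ≈ 253.3 mL
cocoa powder: 1.5 oz × 19/9 ≈ 3.2 oz
applesauce: 1 tsp × 19/9 ≈ 2.1 tsp
molasses: 8 fl oz × 19/9 × 30 mL/fl oz ≈ 506.7 mL

cornstarch: 4.2 cup; sour cream: 253.3 mL; cocoa powder: 3.2 oz; applesauce: 2.1 tsp; molasses: 506.7 mL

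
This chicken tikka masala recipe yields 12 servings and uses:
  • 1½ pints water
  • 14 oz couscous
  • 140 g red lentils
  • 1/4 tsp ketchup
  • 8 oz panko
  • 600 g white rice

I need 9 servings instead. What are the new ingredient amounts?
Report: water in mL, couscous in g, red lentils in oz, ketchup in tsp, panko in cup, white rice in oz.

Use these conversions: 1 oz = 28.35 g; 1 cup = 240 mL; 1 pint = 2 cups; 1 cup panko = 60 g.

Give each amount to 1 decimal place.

Scaling factor: 9/12 = 3/4 = 0.75.
water: 1.5 pint × 3/4 × 2 cup/pint × 240 mL/cup = 540.0 mL
couscous: 14 oz × 3/4 × 28.35 g/oz ≈ 297.7 g
red lentils: 140 g × 3/4 ÷ 28.35 g/oz ≈ 3.7 oz
ketchup: 0.25 tsp × 3/4 ≈ 0.2 tsp
panko: 8 oz × 3/4 × 28.35 g/oz ÷ 60 g/cup ≈ 2.8 cup
white rice: 600 g × 3/4 ÷ 28.35 g/oz ≈ 15.9 oz

water: 540.0 mL; couscous: 297.7 g; red lentils: 3.7 oz; ketchup: 0.2 tsp; panko: 2.8 cup; white rice: 15.9 oz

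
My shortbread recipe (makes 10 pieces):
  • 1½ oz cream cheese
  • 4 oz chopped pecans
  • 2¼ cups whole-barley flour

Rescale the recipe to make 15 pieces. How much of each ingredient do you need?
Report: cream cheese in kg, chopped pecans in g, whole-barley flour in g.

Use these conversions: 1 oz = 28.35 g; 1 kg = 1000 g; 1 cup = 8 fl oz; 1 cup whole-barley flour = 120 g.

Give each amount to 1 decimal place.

cream cheese: 0.1 kg; chopped pecans: 170.1 g; whole-barley flour: 405.0 g

Scaling factor: 15/10 = 3/2 = 1.5.
cream cheese: 1.5 oz × 3/2 × 28.35 g/oz ÷ 1000 g/kg ≈ 0.1 kg
chopped pecans: 4 oz × 3/2 × 28.35 g/oz = 170.1 g
whole-barley flour: 2.25 cup × 3/2 × 120 g/cup = 405.0 g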